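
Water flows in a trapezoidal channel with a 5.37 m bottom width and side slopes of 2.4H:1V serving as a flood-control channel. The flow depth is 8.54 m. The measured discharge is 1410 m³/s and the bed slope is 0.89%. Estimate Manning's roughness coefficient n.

n = 0.0399

With bottom width b = 5.37 m and side slope z = 2.4: A = (b + zy)y = (5.37 + 2.4×8.54)×8.54 = 220.9 m²; P = b + 2y√(1+z²) = 5.37 + 2×8.54×2.6 = 49.78 m.
Hydraulic radius R = A/P = 220.9/49.78 = 4.438 m.
Rearranging Manning's equation: n = (1/Q) A R^(2/3) S^(1/2) = (1/1410) × 220.9 × 4.438^(2/3) × √0.0089 = 0.0399.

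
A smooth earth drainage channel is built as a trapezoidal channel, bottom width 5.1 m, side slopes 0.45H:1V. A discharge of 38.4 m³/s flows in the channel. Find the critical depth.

At critical depth, Q² T / (g A³) = 1, i.e. A³/T = Q²/g = 38.4²/9.81 = 150.3.
Try y = 1.42 m: A³/T = 84.86 — too small.
Try y = 2.11 m: A³/T = 297.1 — too large.
Try y = 1.7 m: A³/T = 149.5 — ≈ 150.3.

y_c = 1.7 m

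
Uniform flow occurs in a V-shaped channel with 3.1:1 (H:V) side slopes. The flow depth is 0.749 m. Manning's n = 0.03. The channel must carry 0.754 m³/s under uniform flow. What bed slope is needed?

S = 0.000669

For a triangular section with side slope z = 3.1: A = zy² = 3.1×0.749² = 1.739 m²; P = 2y√(1+z²) = 2×0.749×3.257 = 4.879 m.
Hydraulic radius R = A/P = 1.739/4.879 = 0.3564 m.
From Manning's equation, S = [nQ / (1 A R^(2/3))]² = [0.03 × 0.754 / (1 × 1.739 × 0.3564^(2/3))]² = 0.000669.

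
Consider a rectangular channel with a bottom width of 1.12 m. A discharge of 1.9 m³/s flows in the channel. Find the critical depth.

For a rectangular channel, critical depth y_c = (q²/g)^(1/3) where q = Q/b = 1.9/1.12 = 1.696 m²/s.
So y_c = (1.696²/9.81)^(1/3) = 0.664 m.

y_c = 0.664 m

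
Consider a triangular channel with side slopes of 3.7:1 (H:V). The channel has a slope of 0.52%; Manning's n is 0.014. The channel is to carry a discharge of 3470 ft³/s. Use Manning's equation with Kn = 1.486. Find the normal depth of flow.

y_n = 7.28 ft

Manning's equation rearranged: A R^(2/3) = nQ / (1.486·√S) = 0.014 × 3470 / (1.486 × √0.0052) = 453.4.
Trying y = 9.09 ft: A R^(2/3) = 819.4 — high.
Trying y = 7.28 ft: A R^(2/3) = 453.2 — ≈ 453.4.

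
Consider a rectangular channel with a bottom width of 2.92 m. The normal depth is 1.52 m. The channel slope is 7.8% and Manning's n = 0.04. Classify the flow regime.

supercritical

Flow area A = b·y = 2.92 × 1.52 = 4.438 m². Wetted perimeter P = b + 2y = 2.92 + 2×1.52 = 5.96 m.
Hydraulic radius R = A/P = 4.438/5.96 = 0.7447 m.
V = (1/n) R^(2/3) √S = (1/0.04) × 0.7447^(2/3) × √0.078 = 5.736 m/s. Hydraulic depth D_h = A/T = 4.438/2.92 = 1.52 m.
Froude number Fr = V/√(g·D_h) = 5.736/√(9.81×1.52) = 1.49, which is greater than 1, so the flow is supercritical.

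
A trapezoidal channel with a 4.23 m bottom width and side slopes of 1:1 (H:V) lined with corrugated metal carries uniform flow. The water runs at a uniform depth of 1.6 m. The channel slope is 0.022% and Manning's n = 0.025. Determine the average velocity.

V = 0.619 m/s

With bottom width b = 4.23 m and side slope z = 1: A = (b + zy)y = (4.23 + 1×1.6)×1.6 = 9.328 m²; P = b + 2y√(1+z²) = 4.23 + 2×1.6×1.414 = 8.755 m.
Hydraulic radius R = A/P = 9.328/8.755 = 1.065 m.
From Manning's equation, V = (1/n) R^(2/3) S^(1/2) = (1/0.025) × 1.065^(2/3) × 0.00022^(1/2) = 0.619 m/s.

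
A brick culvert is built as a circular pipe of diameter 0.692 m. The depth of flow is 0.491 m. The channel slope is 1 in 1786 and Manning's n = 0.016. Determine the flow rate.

For a circular section of diameter D = 0.692 m at depth y = 0.491 m, the central angle is θ = 2 arccos(1 − 2y/D) = 4.006 rad. Then A = (D²/8)(θ − sin θ) = 0.2854 m² and P = Dθ/2 = 1.386 m.
Hydraulic radius R = A/P = 0.2854/1.386 = 0.2059 m.
Manning's equation: Q = (1/n) A R^(2/3) S^(1/2) = (1/0.016) × 0.2854 × 0.2059^(2/3) × 0.0005599^(1/2) = 0.147 m³/s.

Q = 0.147 m³/s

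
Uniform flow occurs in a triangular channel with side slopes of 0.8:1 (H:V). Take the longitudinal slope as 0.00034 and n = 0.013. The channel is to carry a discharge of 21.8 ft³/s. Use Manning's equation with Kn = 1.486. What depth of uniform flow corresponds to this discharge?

Manning's equation rearranged: A R^(2/3) = nQ / (1.486·√S) = 0.013 × 21.8 / (1.486 × √0.00034) = 10.34.
At y = 3.93 ft: A R^(2/3) = 14.17 — high.
At y = 2.4 ft: A R^(2/3) = 3.803 — low.
At y = 3.49 ft: A R^(2/3) = 10.32 — matches.

y_n = 3.49 ft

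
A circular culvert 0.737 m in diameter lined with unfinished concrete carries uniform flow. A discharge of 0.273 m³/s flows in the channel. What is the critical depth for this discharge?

At critical depth, Q² T / (g A³) = 1, i.e. A³/T = Q²/g = 0.273²/9.81 = 0.007597.
Trying y = 0.242 m: A³/T = 0.002619 — low.
Trying y = 0.319 m: A³/T = 0.007584 — matches.

y_c = 0.319 m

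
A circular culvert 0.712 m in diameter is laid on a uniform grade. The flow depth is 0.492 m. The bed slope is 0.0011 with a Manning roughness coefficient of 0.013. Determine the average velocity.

V = 0.901 m/s

For a circular section of diameter D = 0.712 m at depth y = 0.492 m, the central angle is θ = 2 arccos(1 − 2y/D) = 3.926 rad. Then A = (D²/8)(θ − sin θ) = 0.2935 m² and P = Dθ/2 = 1.397 m.
Hydraulic radius R = A/P = 0.2935/1.397 = 0.21 m.
From Manning's equation, V = (1/n) R^(2/3) S^(1/2) = (1/0.013) × 0.21^(2/3) × 0.0011^(1/2) = 0.901 m/s.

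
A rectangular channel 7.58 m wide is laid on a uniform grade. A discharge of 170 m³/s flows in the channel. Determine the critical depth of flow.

y_c = 3.72 m

For a rectangular channel, critical depth y_c = (q²/g)^(1/3) where q = Q/b = 170/7.58 = 22.43 m²/s.
So y_c = (22.43²/9.81)^(1/3) = 3.72 m.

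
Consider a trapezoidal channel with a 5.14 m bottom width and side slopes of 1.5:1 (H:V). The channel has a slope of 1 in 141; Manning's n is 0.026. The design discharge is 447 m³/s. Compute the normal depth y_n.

y_n = 5.27 m

Manning's equation rearranged: A R^(2/3) = nQ / (1·√S) = 0.026 × 447 / (√0.007092) = 138.
Trying y = 5.89 m: A R^(2/3) = 175.8 — high.
Trying y = 3.73 m: A R^(2/3) = 66.79 — low.
Trying y = 5.27 m: A R^(2/3) = 138.1 — matches.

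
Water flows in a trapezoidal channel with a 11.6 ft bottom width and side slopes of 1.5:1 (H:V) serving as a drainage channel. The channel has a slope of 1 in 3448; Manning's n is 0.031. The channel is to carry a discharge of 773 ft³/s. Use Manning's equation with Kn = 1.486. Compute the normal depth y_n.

Manning's equation rearranged: A R^(2/3) = nQ / (1.486·√S) = 0.031 × 773 / (1.486 × √0.00029) = 946.9.
Trying y = 7.83 ft: A R^(2/3) = 504.8 — low.
Trying y = 10.6 ft: A R^(2/3) = 946.5 — close enough.

y_n = 10.6 ft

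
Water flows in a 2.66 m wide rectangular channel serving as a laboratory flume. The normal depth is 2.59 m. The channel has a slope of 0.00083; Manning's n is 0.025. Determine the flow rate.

Q = 7.28 m³/s

Flow area A = b·y = 2.66 × 2.59 = 6.889 m². Wetted perimeter P = b + 2y = 2.66 + 2×2.59 = 7.84 m.
Hydraulic radius R = A/P = 6.889/7.84 = 0.8788 m.
Manning's equation: Q = (1/n) A R^(2/3) S^(1/2) = (1/0.025) × 6.889 × 0.8788^(2/3) × 0.00083^(1/2) = 7.28 m³/s.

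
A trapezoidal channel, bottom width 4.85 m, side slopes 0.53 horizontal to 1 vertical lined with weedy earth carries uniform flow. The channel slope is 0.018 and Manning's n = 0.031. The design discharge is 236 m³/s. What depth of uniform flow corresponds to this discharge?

Manning's equation rearranged: A R^(2/3) = nQ / (1·√S) = 0.031 × 236 / (√0.018) = 54.53.
Try y = 5.72 m: A R^(2/3) = 83.77 — high.
Try y = 4.5 m: A R^(2/3) = 54.49 — close enough.

y_n = 4.5 m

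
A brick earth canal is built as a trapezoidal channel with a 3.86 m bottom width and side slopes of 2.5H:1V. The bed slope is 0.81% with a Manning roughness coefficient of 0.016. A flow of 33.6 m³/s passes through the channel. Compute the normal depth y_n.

y_n = 1.1 m

Manning's equation rearranged: A R^(2/3) = nQ / (1·√S) = 0.016 × 33.6 / (√0.0081) = 5.973.
Trying y = 0.871 m: A R^(2/3) = 3.803 — too small.
Trying y = 1.29 m: A R^(2/3) = 8.174 — too large.
Trying y = 1.1 m: A R^(2/3) = 5.966 — close enough.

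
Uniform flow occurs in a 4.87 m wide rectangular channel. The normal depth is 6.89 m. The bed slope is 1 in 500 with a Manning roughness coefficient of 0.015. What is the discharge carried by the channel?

Q = 148 m³/s

Flow area A = b·y = 4.87 × 6.89 = 33.55 m². Wetted perimeter P = b + 2y = 4.87 + 2×6.89 = 18.65 m.
Hydraulic radius R = A/P = 33.55/18.65 = 1.799 m.
Manning's equation: Q = (1/n) A R^(2/3) S^(1/2) = (1/0.015) × 33.55 × 1.799^(2/3) × 0.002^(1/2) = 148 m³/s.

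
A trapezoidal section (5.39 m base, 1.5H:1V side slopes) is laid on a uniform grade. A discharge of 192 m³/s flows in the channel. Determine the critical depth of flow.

At critical depth, Q² T / (g A³) = 1, i.e. A³/T = Q²/g = 192²/9.81 = 3758.
At y = 3.25 m: A³/T = 2452 — too small.
At y = 4.28 m: A³/T = 7084 — too large.
At y = 3.64 m: A³/T = 3777 — ≈ 3758.

y_c = 3.64 m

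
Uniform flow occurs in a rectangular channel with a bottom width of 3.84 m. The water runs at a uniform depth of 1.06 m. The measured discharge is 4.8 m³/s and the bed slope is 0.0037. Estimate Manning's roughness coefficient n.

Flow area A = b·y = 3.84 × 1.06 = 4.07 m². Wetted perimeter P = b + 2y = 3.84 + 2×1.06 = 5.96 m.
Hydraulic radius R = A/P = 4.07/5.96 = 0.683 m.
Rearranging Manning's equation: n = (1/Q) A R^(2/3) S^(1/2) = (1/4.8) × 4.07 × 0.683^(2/3) × √0.0037 = 0.04.

n = 0.04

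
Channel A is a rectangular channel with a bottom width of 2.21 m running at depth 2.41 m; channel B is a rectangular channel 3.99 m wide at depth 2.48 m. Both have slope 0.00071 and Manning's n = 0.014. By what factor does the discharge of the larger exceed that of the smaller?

Channel A: Flow area A = b·y = 2.21 × 2.41 = 5.326 m². Wetted perimeter P = b + 2y = 2.21 + 2×2.41 = 7.03 m. Hydraulic radius R = A/P = 5.326/7.03 = 0.7576 m. Q_A = (1/0.014)·5.326·0.7576^(2/3)·√0.00071 = 8.425 m³/s.
Channel B: Flow area A = b·y = 3.99 × 2.48 = 9.895 m². Wetted perimeter P = b + 2y = 3.99 + 2×2.48 = 8.95 m. Hydraulic radius R = A/P = 9.895/8.95 = 1.106 m. Q_B = (1/0.014)·9.895·1.106^(2/3)·√0.00071 = 20.14 m³/s.
The larger discharge is 20.14 m³/s and the smaller is 8.425 m³/s; the ratio is 2.39.

2.39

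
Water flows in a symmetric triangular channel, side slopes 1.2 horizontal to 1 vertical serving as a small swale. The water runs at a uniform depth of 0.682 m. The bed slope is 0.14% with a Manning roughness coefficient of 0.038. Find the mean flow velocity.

V = 0.403 m/s

For a triangular section with side slope z = 1.2: A = zy² = 1.2×0.682² = 0.5581 m²; P = 2y√(1+z²) = 2×0.682×1.562 = 2.131 m.
Hydraulic radius R = A/P = 0.5581/2.131 = 0.262 m.
From Manning's equation, V = (1/n) R^(2/3) S^(1/2) = (1/0.038) × 0.262^(2/3) × 0.0014^(1/2) = 0.403 m/s.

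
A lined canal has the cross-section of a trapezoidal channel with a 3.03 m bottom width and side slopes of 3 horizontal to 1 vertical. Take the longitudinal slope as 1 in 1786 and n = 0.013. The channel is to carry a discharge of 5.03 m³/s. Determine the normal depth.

y_n = 0.785 m

Manning's equation rearranged: A R^(2/3) = nQ / (1·√S) = 0.013 × 5.03 / (√0.0005599) = 2.763.
At y = 0.963 m: A R^(2/3) = 4.167 — too large.
At y = 0.582 m: A R^(2/3) = 1.545 — too small.
At y = 0.785 m: A R^(2/3) = 2.764 — matches.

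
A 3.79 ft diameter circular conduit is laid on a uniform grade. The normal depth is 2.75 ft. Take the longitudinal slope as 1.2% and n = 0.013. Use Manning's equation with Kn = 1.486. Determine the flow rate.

Q = 119 ft³/s

For a circular section of diameter D = 3.79 ft at depth y = 2.75 ft, the central angle is θ = 2 arccos(1 − 2y/D) = 4.078 rad. Then A = (D²/8)(θ − sin θ) = 8.768 ft² and P = Dθ/2 = 7.727 ft.
Hydraulic radius R = A/P = 8.768/7.727 = 1.135 ft.
Manning's equation: Q = (1.486/n) A R^(2/3) S^(1/2) = (1.486/0.013) × 8.768 × 1.135^(2/3) × 0.012^(1/2) = 119 ft³/s.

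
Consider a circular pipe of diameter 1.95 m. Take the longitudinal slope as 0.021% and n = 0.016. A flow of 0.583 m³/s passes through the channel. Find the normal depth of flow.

Manning's equation rearranged: A R^(2/3) = nQ / (1·√S) = 0.016 × 0.583 / (√0.00021) = 0.6437.
Trying y = 0.695 m: A R^(2/3) = 0.5033 — low.
Trying y = 0.875 m: A R^(2/3) = 0.7667 — high.
Trying y = 0.794 m: A R^(2/3) = 0.644 — close enough.

y_n = 0.794 m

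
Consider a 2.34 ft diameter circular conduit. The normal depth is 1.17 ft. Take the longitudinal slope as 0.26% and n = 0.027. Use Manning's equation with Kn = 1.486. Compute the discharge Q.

Q = 4.22 ft³/s

For a circular section of diameter D = 2.34 ft at depth y = 1.17 ft, the central angle is θ = 2 arccos(1 − 2y/D) = 3.142 rad. Then A = (D²/8)(θ − sin θ) = 2.15 ft² and P = Dθ/2 = 3.676 ft.
Hydraulic radius R = A/P = 2.15/3.676 = 0.585 ft.
Manning's equation: Q = (1.486/n) A R^(2/3) S^(1/2) = (1.486/0.027) × 2.15 × 0.585^(2/3) × 0.0026^(1/2) = 4.22 ft³/s.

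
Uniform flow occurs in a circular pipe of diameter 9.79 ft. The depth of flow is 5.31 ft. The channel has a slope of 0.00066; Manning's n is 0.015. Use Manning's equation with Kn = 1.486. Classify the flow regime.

subcritical

For a circular section of diameter D = 9.79 ft at depth y = 5.31 ft, the central angle is θ = 2 arccos(1 − 2y/D) = 3.311 rad. Then A = (D²/8)(θ − sin θ) = 41.7 ft² and P = Dθ/2 = 16.21 ft.
Hydraulic radius R = A/P = 41.7/16.21 = 2.572 ft.
V = (1.486/n) R^(2/3) √S = (1.486/0.015) × 2.572^(2/3) × √0.00066 = 4.778 ft/s. Hydraulic depth D_h = A/T = 41.7/9.755 = 4.274 ft.
Froude number Fr = V/√(g·D_h) = 4.778/√(32.2×4.274) = 0.407, which is less than 1, so the flow is subcritical.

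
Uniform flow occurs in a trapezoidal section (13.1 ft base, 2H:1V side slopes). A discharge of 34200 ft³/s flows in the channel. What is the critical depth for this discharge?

y_c = 25.3 ft

At critical depth, Q² T / (g A³) = 1, i.e. A³/T = Q²/g = 34200²/32.2 = 36320000.
Try y = 30.5 ft: A³/T = 85450000 — over.
Try y = 21.7 ft: A³/T = 18450000 — short.
Try y = 25.3 ft: A³/T = 36620000 — ≈ 36320000.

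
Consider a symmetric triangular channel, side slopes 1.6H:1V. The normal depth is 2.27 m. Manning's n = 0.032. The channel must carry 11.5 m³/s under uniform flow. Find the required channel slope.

For a triangular section with side slope z = 1.6: A = zy² = 1.6×2.27² = 8.245 m²; P = 2y√(1+z²) = 2×2.27×1.887 = 8.566 m.
Hydraulic radius R = A/P = 8.245/8.566 = 0.9625 m.
From Manning's equation, S = [nQ / (1 A R^(2/3))]² = [0.032 × 11.5 / (1 × 8.245 × 0.9625^(2/3))]² = 0.0021.

S = 0.0021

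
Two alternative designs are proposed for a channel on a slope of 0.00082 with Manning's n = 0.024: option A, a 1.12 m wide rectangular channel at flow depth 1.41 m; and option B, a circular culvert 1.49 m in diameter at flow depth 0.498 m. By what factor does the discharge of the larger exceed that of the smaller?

3.95

Channel A: Flow area A = b·y = 1.12 × 1.41 = 1.579 m². Wetted perimeter P = b + 2y = 1.12 + 2×1.41 = 3.94 m. Hydraulic radius R = A/P = 1.579/3.94 = 0.4008 m. Q_A = (1/0.024)·1.579·0.4008^(2/3)·√0.00082 = 1.024 m³/s.
Channel B: For a circular section of diameter D = 1.49 m at depth y = 0.498 m, the central angle is θ = 2 arccos(1 − 2y/D) = 2.466 rad. Then A = (D²/8)(θ − sin θ) = 0.5107 m² and P = Dθ/2 = 1.837 m. Hydraulic radius R = A/P = 0.5107/1.837 = 0.278 m. Q_B = (1/0.024)·0.5107·0.278^(2/3)·√0.00082 = 0.2595 m³/s.
The larger discharge is 1.024 m³/s and the smaller is 0.2595 m³/s; the ratio is 3.95.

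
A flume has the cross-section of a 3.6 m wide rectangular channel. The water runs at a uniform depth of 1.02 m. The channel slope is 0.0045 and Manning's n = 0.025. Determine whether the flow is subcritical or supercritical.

subcritical

Flow area A = b·y = 3.6 × 1.02 = 3.672 m². Wetted perimeter P = b + 2y = 3.6 + 2×1.02 = 5.64 m.
Hydraulic radius R = A/P = 3.672/5.64 = 0.6511 m.
V = (1/n) R^(2/3) √S = (1/0.025) × 0.6511^(2/3) × √0.0045 = 2.016 m/s. Hydraulic depth D_h = A/T = 3.672/3.6 = 1.02 m.
Froude number Fr = V/√(g·D_h) = 2.016/√(9.81×1.02) = 0.637, which is less than 1, so the flow is subcritical.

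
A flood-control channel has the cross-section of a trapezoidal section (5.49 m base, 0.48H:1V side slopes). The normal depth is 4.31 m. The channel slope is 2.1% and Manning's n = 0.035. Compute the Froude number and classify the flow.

supercritical

With bottom width b = 5.49 m and side slope z = 0.48: A = (b + zy)y = (5.49 + 0.48×4.31)×4.31 = 32.58 m²; P = b + 2y√(1+z²) = 5.49 + 2×4.31×1.109 = 15.05 m.
Hydraulic radius R = A/P = 32.58/15.05 = 2.164 m.
V = (1/n) R^(2/3) √S = (1/0.035) × 2.164^(2/3) × √0.021 = 6.928 m/s. Hydraulic depth D_h = A/T = 32.58/9.628 = 3.384 m.
Froude number Fr = V/√(g·D_h) = 6.928/√(9.81×3.384) = 1.2, which is greater than 1, so the flow is supercritical.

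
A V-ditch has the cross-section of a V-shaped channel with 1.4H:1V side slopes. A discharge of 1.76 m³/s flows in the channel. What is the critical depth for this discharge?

At critical depth, Q² T / (g A³) = 1, i.e. A³/T = Q²/g = 1.76²/9.81 = 0.3158.
Try y = 0.976 m: A³/T = 0.8679 — high.
Try y = 0.547 m: A³/T = 0.04799 — low.
Try y = 0.797 m: A³/T = 0.3152 — close enough.

y_c = 0.797 m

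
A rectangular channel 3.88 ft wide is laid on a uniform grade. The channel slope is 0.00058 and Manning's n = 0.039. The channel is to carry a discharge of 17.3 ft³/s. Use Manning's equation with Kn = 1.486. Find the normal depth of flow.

Manning's equation rearranged: A R^(2/3) = nQ / (1.486·√S) = 0.039 × 17.3 / (1.486 × √0.00058) = 18.85.
At y = 3.37 ft: A R^(2/3) = 15.02 — too small.
At y = 4.05 ft: A R^(2/3) = 18.83 — matches.

y_n = 4.05 ft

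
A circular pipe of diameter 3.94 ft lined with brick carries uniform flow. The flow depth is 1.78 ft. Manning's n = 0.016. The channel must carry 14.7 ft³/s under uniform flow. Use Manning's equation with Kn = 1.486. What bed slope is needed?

S = 0.000977

For a circular section of diameter D = 3.94 ft at depth y = 1.78 ft, the central angle is θ = 2 arccos(1 − 2y/D) = 2.948 rad. Then A = (D²/8)(θ − sin θ) = 5.349 ft² and P = Dθ/2 = 5.808 ft.
Hydraulic radius R = A/P = 5.349/5.808 = 0.9209 ft.
From Manning's equation, S = [nQ / (1.486 A R^(2/3))]² = [0.016 × 14.7 / (1.486 × 5.349 × 0.9209^(2/3))]² = 0.000977.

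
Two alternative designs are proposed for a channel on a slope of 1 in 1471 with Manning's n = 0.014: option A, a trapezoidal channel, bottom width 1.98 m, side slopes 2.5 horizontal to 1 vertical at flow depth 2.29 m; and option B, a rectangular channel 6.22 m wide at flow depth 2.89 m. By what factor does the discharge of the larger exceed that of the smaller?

Channel A: With bottom width b = 1.98 m and side slope z = 2.5: A = (b + zy)y = (1.98 + 2.5×2.29)×2.29 = 17.64 m²; P = b + 2y√(1+z²) = 1.98 + 2×2.29×2.693 = 14.31 m. Hydraulic radius R = A/P = 17.64/14.31 = 1.233 m. Q_A = (1/0.014)·17.64·1.233^(2/3)·√0.0006798 = 37.78 m³/s.
Channel B: Flow area A = b·y = 6.22 × 2.89 = 17.98 m². Wetted perimeter P = b + 2y = 6.22 + 2×2.89 = 12 m. Hydraulic radius R = A/P = 17.98/12 = 1.498 m. Q_B = (1/0.014)·17.98·1.498^(2/3)·√0.0006798 = 43.83 m³/s.
The larger discharge is 43.83 m³/s and the smaller is 37.78 m³/s; the ratio is 1.16.

1.16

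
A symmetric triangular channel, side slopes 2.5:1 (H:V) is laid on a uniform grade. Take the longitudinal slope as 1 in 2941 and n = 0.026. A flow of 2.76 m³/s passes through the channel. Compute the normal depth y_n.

Manning's equation rearranged: A R^(2/3) = nQ / (1·√S) = 0.026 × 2.76 / (√0.00034) = 3.892.
Trying y = 1.04 m: A R^(2/3) = 1.664 — low.
Trying y = 1.43 m: A R^(2/3) = 3.89 — matches.

y_n = 1.43 m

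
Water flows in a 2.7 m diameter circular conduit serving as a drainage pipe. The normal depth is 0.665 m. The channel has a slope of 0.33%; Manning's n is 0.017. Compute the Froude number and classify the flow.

For a circular section of diameter D = 2.7 m at depth y = 0.665 m, the central angle is θ = 2 arccos(1 − 2y/D) = 2.077 rad. Then A = (D²/8)(θ − sin θ) = 1.096 m² and P = Dθ/2 = 2.804 m.
Hydraulic radius R = A/P = 1.096/2.804 = 0.3908 m.
V = (1/n) R^(2/3) √S = (1/0.017) × 0.3908^(2/3) × √0.0033 = 1.806 m/s. Hydraulic depth D_h = A/T = 1.096/2.327 = 0.4711 m.
Froude number Fr = V/√(g·D_h) = 1.806/√(9.81×0.4711) = 0.84, which is less than 1, so the flow is subcritical.

subcritical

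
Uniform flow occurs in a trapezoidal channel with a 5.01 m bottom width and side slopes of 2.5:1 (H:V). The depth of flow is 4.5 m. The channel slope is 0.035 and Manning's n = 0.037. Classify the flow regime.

supercritical

With bottom width b = 5.01 m and side slope z = 2.5: A = (b + zy)y = (5.01 + 2.5×4.5)×4.5 = 73.17 m²; P = b + 2y√(1+z²) = 5.01 + 2×4.5×2.693 = 29.24 m.
Hydraulic radius R = A/P = 73.17/29.24 = 2.502 m.
V = (1/n) R^(2/3) √S = (1/0.037) × 2.502^(2/3) × √0.035 = 9.319 m/s. Hydraulic depth D_h = A/T = 73.17/27.51 = 2.66 m.
Froude number Fr = V/√(g·D_h) = 9.319/√(9.81×2.66) = 1.82, which is greater than 1, so the flow is supercritical.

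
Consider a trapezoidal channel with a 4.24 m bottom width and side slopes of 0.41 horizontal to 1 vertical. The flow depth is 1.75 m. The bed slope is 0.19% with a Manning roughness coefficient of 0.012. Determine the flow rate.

With bottom width b = 4.24 m and side slope z = 0.41: A = (b + zy)y = (4.24 + 0.41×1.75)×1.75 = 8.676 m²; P = b + 2y√(1+z²) = 4.24 + 2×1.75×1.081 = 8.023 m.
Hydraulic radius R = A/P = 8.676/8.023 = 1.081 m.
Manning's equation: Q = (1/n) A R^(2/3) S^(1/2) = (1/0.012) × 8.676 × 1.081^(2/3) × 0.0019^(1/2) = 33.2 m³/s.

Q = 33.2 m³/s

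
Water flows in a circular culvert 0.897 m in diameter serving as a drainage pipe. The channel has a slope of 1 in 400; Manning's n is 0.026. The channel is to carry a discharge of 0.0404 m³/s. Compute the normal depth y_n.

y_n = 0.182 m

Manning's equation rearranged: A R^(2/3) = nQ / (1·√S) = 0.026 × 0.0404 / (√0.0025) = 0.02101.
At y = 0.223 m: A R^(2/3) = 0.0316 — high.
At y = 0.132 m: A R^(2/3) = 0.0109 — low.
At y = 0.182 m: A R^(2/3) = 0.02103 — ≈ 0.02101.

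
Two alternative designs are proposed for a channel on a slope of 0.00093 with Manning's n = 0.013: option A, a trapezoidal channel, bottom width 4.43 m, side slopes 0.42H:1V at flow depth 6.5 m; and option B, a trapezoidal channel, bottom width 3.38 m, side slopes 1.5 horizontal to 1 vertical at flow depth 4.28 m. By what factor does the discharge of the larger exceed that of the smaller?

Channel A: With bottom width b = 4.43 m and side slope z = 0.42: A = (b + zy)y = (4.43 + 0.42×6.5)×6.5 = 46.54 m²; P = b + 2y√(1+z²) = 4.43 + 2×6.5×1.085 = 18.53 m. Hydraulic radius R = A/P = 46.54/18.53 = 2.512 m. Q_A = (1/0.013)·46.54·2.512^(2/3)·√0.00093 = 201.7 m³/s.
Channel B: With bottom width b = 3.38 m and side slope z = 1.5: A = (b + zy)y = (3.38 + 1.5×4.28)×4.28 = 41.94 m²; P = b + 2y√(1+z²) = 3.38 + 2×4.28×1.803 = 18.81 m. Hydraulic radius R = A/P = 41.94/18.81 = 2.23 m. Q_B = (1/0.013)·41.94·2.23^(2/3)·√0.00093 = 167.9 m³/s.
The larger discharge is 201.7 m³/s and the smaller is 167.9 m³/s; the ratio is 1.2.

1.2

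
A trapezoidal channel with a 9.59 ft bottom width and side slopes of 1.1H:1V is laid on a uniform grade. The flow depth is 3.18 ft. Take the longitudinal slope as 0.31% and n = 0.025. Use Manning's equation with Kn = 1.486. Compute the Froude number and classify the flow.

subcritical

With bottom width b = 9.59 ft and side slope z = 1.1: A = (b + zy)y = (9.59 + 1.1×3.18)×3.18 = 41.62 ft²; P = b + 2y√(1+z²) = 9.59 + 2×3.18×1.487 = 19.04 ft.
Hydraulic radius R = A/P = 41.62/19.04 = 2.185 ft.
V = (1.486/n) R^(2/3) √S = (1.486/0.025) × 2.185^(2/3) × √0.0031 = 5.573 ft/s. Hydraulic depth D_h = A/T = 41.62/16.59 = 2.509 ft.
Froude number Fr = V/√(g·D_h) = 5.573/√(32.2×2.509) = 0.62, which is less than 1, so the flow is subcritical.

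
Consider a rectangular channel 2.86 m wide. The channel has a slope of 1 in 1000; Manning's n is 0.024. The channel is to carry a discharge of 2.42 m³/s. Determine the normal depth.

Manning's equation rearranged: A R^(2/3) = nQ / (1·√S) = 0.024 × 2.42 / (√0.001) = 1.837.
Try y = 0.83 m: A R^(2/3) = 1.545 — too small.
Try y = 1.08 m: A R^(2/3) = 2.235 — too large.
Try y = 0.938 m: A R^(2/3) = 1.837 — ≈ 1.837.

y_n = 0.938 m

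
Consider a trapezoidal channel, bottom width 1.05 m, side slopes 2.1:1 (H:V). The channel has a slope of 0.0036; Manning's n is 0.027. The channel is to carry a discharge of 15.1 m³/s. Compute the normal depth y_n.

y_n = 1.66 m

Manning's equation rearranged: A R^(2/3) = nQ / (1·√S) = 0.027 × 15.1 / (√0.0036) = 6.795.
Try y = 2.11 m: A R^(2/3) = 12.06 — too large.
Try y = 1.66 m: A R^(2/3) = 6.801 — ≈ 6.795.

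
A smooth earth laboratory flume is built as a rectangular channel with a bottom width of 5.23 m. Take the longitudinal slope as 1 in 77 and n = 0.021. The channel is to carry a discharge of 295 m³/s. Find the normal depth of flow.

y_n = 6.8 m

Manning's equation rearranged: A R^(2/3) = nQ / (1·√S) = 0.021 × 295 / (√0.01299) = 54.36.
At y = 8.52 m: A R^(2/3) = 70.75 — too large.
At y = 4.71 m: A R^(2/3) = 34.83 — too small.
At y = 6.8 m: A R^(2/3) = 54.34 — close enough.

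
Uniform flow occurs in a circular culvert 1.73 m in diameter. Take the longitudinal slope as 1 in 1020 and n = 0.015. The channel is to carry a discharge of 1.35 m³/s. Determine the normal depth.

Manning's equation rearranged: A R^(2/3) = nQ / (1·√S) = 0.015 × 1.35 / (√0.0009804) = 0.6467.
Trying y = 0.996 m: A R^(2/3) = 0.847 — high.
Trying y = 0.698 m: A R^(2/3) = 0.4602 — low.
Trying y = 0.846 m: A R^(2/3) = 0.6472 — close enough.

y_n = 0.846 m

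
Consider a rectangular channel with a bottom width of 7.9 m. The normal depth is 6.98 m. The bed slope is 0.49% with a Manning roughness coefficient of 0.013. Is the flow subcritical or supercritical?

Flow area A = b·y = 7.9 × 6.98 = 55.14 m². Wetted perimeter P = b + 2y = 7.9 + 2×6.98 = 21.86 m.
Hydraulic radius R = A/P = 55.14/21.86 = 2.523 m.
V = (1/n) R^(2/3) √S = (1/0.013) × 2.523^(2/3) × √0.0049 = 9.978 m/s. Hydraulic depth D_h = A/T = 55.14/7.9 = 6.98 m.
Froude number Fr = V/√(g·D_h) = 9.978/√(9.81×6.98) = 1.21, which is greater than 1, so the flow is supercritical.

supercritical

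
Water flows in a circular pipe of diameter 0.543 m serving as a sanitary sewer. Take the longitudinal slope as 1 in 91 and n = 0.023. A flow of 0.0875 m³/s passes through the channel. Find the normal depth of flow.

Manning's equation rearranged: A R^(2/3) = nQ / (1·√S) = 0.023 × 0.0875 / (√0.01099) = 0.0192.
At y = 0.181 m: A R^(2/3) = 0.01466 — low.
At y = 0.209 m: A R^(2/3) = 0.0192 — matches.

y_n = 0.209 m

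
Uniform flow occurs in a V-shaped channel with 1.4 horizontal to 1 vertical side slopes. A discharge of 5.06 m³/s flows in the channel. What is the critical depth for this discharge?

At critical depth, Q² T / (g A³) = 1, i.e. A³/T = Q²/g = 5.06²/9.81 = 2.61.
Trying y = 0.962 m: A³/T = 0.8074 — short.
Trying y = 1.41 m: A³/T = 5.462 — over.
Trying y = 1.22 m: A³/T = 2.649 — matches.

y_c = 1.22 m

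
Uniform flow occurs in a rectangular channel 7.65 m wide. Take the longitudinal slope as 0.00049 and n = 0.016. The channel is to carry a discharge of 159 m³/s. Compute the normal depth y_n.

Manning's equation rearranged: A R^(2/3) = nQ / (1·√S) = 0.016 × 159 / (√0.00049) = 114.9.
At y = 9.1 m: A R^(2/3) = 134.8 — over.
At y = 6.75 m: A R^(2/3) = 93.63 — short.
At y = 7.98 m: A R^(2/3) = 115 — matches.

y_n = 7.98 m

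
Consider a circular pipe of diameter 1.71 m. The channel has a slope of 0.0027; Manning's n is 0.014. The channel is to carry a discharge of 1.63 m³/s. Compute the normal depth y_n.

y_n = 0.684 m

Manning's equation rearranged: A R^(2/3) = nQ / (1·√S) = 0.014 × 1.63 / (√0.0027) = 0.4392.
At y = 0.613 m: A R^(2/3) = 0.3585 — short.
At y = 0.684 m: A R^(2/3) = 0.4392 — ≈ 0.4392.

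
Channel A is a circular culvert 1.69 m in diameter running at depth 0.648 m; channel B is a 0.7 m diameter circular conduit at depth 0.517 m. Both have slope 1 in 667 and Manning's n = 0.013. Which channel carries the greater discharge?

channel A

Channel A: For a circular section of diameter D = 1.69 m at depth y = 0.648 m, the central angle is θ = 2 arccos(1 − 2y/D) = 2.671 rad. Then A = (D²/8)(θ − sin θ) = 0.7917 m² and P = Dθ/2 = 2.257 m. Hydraulic radius R = A/P = 0.7917/2.257 = 0.3508 m. Q_A = (1/0.013)·0.7917·0.3508^(2/3)·√0.001499 = 1.173 m³/s.
Channel B: For a circular section of diameter D = 0.7 m at depth y = 0.517 m, the central angle is θ = 2 arccos(1 − 2y/D) = 4.136 rad. Then A = (D²/8)(θ − sin θ) = 0.3047 m² and P = Dθ/2 = 1.448 m. Hydraulic radius R = A/P = 0.3047/1.448 = 0.2105 m. Q_B = (1/0.013)·0.3047·0.2105^(2/3)·√0.001499 = 0.3211 m³/s.
Q_A = 1.173 m³/s vs Q_B = 0.3211 m³/s, so channel A carries more.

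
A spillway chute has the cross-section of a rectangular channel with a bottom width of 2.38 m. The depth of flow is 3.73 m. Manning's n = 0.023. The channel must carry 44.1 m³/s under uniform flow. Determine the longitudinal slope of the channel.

S = 0.015

Flow area A = b·y = 2.38 × 3.73 = 8.877 m². Wetted perimeter P = b + 2y = 2.38 + 2×3.73 = 9.84 m.
Hydraulic radius R = A/P = 8.877/9.84 = 0.9022 m.
From Manning's equation, S = [nQ / (1 A R^(2/3))]² = [0.023 × 44.1 / (1 × 8.877 × 0.9022^(2/3))]² = 0.015.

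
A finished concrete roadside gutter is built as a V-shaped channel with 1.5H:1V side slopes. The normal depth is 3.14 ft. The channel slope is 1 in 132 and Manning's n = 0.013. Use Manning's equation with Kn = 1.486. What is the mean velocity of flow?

V = 11.9 ft/s

For a triangular section with side slope z = 1.5: A = zy² = 1.5×3.14² = 14.79 ft²; P = 2y√(1+z²) = 2×3.14×1.803 = 11.32 ft.
Hydraulic radius R = A/P = 14.79/11.32 = 1.306 ft.
From Manning's equation, V = (1.486/n) R^(2/3) S^(1/2) = (1.486/0.013) × 1.306^(2/3) × 0.007576^(1/2) = 11.9 ft/s.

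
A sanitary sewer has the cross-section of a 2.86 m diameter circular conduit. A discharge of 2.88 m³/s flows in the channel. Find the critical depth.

y_c = 0.725 m

At critical depth, Q² T / (g A³) = 1, i.e. A³/T = Q²/g = 2.88²/9.81 = 0.8455.
Try y = 0.904 m: A³/T = 1.989 — over.
Try y = 0.725 m: A³/T = 0.8443 — ≈ 0.8455.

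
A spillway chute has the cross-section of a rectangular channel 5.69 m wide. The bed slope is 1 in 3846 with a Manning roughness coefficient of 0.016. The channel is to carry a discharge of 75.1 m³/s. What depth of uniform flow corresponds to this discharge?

Manning's equation rearranged: A R^(2/3) = nQ / (1·√S) = 0.016 × 75.1 / (√0.00026) = 74.52.
Try y = 6.49 m: A R^(2/3) = 58.19 — short.
Try y = 7.99 m: A R^(2/3) = 74.51 — close enough.

y_n = 7.99 m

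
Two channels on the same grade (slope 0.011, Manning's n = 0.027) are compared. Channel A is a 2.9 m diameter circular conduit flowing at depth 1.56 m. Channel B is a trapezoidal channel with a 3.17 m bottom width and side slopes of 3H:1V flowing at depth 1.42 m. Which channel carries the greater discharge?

Channel A: For a circular section of diameter D = 2.9 m at depth y = 1.56 m, the central angle is θ = 2 arccos(1 − 2y/D) = 3.293 rad. Then A = (D²/8)(θ − sin θ) = 3.621 m² and P = Dθ/2 = 4.776 m. Hydraulic radius R = A/P = 3.621/4.776 = 0.7583 m. Q_A = (1/0.027)·3.621·0.7583^(2/3)·√0.011 = 11.7 m³/s.
Channel B: With bottom width b = 3.17 m and side slope z = 3: A = (b + zy)y = (3.17 + 3×1.42)×1.42 = 10.55 m²; P = b + 2y√(1+z²) = 3.17 + 2×1.42×3.162 = 12.15 m. Hydraulic radius R = A/P = 10.55/12.15 = 0.8683 m. Q_B = (1/0.027)·10.55·0.8683^(2/3)·√0.011 = 37.3 m³/s.
Q_A = 11.7 m³/s vs Q_B = 37.3 m³/s, so channel B carries more.

channel B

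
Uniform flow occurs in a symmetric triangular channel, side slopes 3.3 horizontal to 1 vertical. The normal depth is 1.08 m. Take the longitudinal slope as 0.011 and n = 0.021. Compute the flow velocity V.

For a triangular section with side slope z = 3.3: A = zy² = 3.3×1.08² = 3.849 m²; P = 2y√(1+z²) = 2×1.08×3.448 = 7.448 m.
Hydraulic radius R = A/P = 3.849/7.448 = 0.5168 m.
From Manning's equation, V = (1/n) R^(2/3) S^(1/2) = (1/0.021) × 0.5168^(2/3) × 0.011^(1/2) = 3.22 m/s.

V = 3.22 m/s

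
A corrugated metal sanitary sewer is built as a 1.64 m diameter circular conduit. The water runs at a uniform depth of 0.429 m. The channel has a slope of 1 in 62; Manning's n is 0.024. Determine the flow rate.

For a circular section of diameter D = 1.64 m at depth y = 0.429 m, the central angle is θ = 2 arccos(1 − 2y/D) = 2.148 rad. Then A = (D²/8)(θ − sin θ) = 0.4402 m² and P = Dθ/2 = 1.761 m.
Hydraulic radius R = A/P = 0.4402/1.761 = 0.25 m.
Manning's equation: Q = (1/n) A R^(2/3) S^(1/2) = (1/0.024) × 0.4402 × 0.25^(2/3) × 0.01613^(1/2) = 0.924 m³/s.

Q = 0.924 m³/s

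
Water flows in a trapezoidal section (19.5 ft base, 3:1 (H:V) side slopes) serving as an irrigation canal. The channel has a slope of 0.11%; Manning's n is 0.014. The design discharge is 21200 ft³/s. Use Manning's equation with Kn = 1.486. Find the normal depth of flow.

Manning's equation rearranged: A R^(2/3) = nQ / (1.486·√S) = 0.014 × 21200 / (1.486 × √0.0011) = 6022.
Trying y = 14.3 ft: A R^(2/3) = 3604 — short.
Trying y = 21.4 ft: A R^(2/3) = 9161 — over.
Trying y = 17.9 ft: A R^(2/3) = 6030 — matches.

y_n = 17.9 ft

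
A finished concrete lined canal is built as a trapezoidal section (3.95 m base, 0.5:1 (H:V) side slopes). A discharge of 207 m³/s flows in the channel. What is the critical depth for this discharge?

At critical depth, Q² T / (g A³) = 1, i.e. A³/T = Q²/g = 207²/9.81 = 4368.
Trying y = 5.69 m: A³/T = 5996 — over.
Trying y = 3.56 m: A³/T = 1130 — short.
Trying y = 5.22 m: A³/T = 4379 — matches.

y_c = 5.22 m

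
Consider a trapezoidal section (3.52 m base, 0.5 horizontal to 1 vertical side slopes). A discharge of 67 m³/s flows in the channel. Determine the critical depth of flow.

y_c = 2.88 m

At critical depth, Q² T / (g A³) = 1, i.e. A³/T = Q²/g = 67²/9.81 = 457.6.
At y = 2.35 m: A³/T = 228.8 — too small.
At y = 3.31 m: A³/T = 735.9 — too large.
At y = 2.88 m: A³/T = 455.5 — matches.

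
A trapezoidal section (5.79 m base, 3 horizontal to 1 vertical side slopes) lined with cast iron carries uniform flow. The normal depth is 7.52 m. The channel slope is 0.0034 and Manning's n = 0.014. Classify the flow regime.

supercritical

With bottom width b = 5.79 m and side slope z = 3: A = (b + zy)y = (5.79 + 3×7.52)×7.52 = 213.2 m²; P = b + 2y√(1+z²) = 5.79 + 2×7.52×3.162 = 53.35 m.
Hydraulic radius R = A/P = 213.2/53.35 = 3.996 m.
V = (1/n) R^(2/3) √S = (1/0.014) × 3.996^(2/3) × √0.0034 = 10.49 m/s. Hydraulic depth D_h = A/T = 213.2/50.91 = 4.188 m.
Froude number Fr = V/√(g·D_h) = 10.49/√(9.81×4.188) = 1.64, which is greater than 1, so the flow is supercritical.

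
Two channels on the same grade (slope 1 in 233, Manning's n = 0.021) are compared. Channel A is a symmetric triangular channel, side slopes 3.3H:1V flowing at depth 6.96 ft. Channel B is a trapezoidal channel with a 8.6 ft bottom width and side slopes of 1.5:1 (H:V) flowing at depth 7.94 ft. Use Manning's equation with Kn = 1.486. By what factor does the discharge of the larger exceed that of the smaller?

Channel A: For a triangular section with side slope z = 3.3: A = zy² = 3.3×6.96² = 159.9 ft²; P = 2y√(1+z²) = 2×6.96×3.448 = 48 ft. Hydraulic radius R = A/P = 159.9/48 = 3.33 ft. Q_A = (1.486/0.021)·159.9·3.33^(2/3)·√0.004292 = 1653 ft³/s.
Channel B: With bottom width b = 8.6 ft and side slope z = 1.5: A = (b + zy)y = (8.6 + 1.5×7.94)×7.94 = 162.8 ft²; P = b + 2y√(1+z²) = 8.6 + 2×7.94×1.803 = 37.23 ft. Hydraulic radius R = A/P = 162.8/37.23 = 4.374 ft. Q_B = (1.486/0.021)·162.8·4.374^(2/3)·√0.004292 = 2019 ft³/s.
The larger discharge is 2019 ft³/s and the smaller is 1653 ft³/s; the ratio is 1.22.

1.22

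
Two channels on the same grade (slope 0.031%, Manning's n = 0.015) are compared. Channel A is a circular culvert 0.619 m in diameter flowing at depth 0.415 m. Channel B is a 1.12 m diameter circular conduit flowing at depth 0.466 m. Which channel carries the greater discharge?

channel B

Channel A: For a circular section of diameter D = 0.619 m at depth y = 0.415 m, the central angle is θ = 2 arccos(1 − 2y/D) = 3.837 rad. Then A = (D²/8)(θ − sin θ) = 0.2145 m² and P = Dθ/2 = 1.188 m. Hydraulic radius R = A/P = 0.2145/1.188 = 0.1806 m. Q_A = (1/0.015)·0.2145·0.1806^(2/3)·√0.00031 = 0.08044 m³/s.
Channel B: For a circular section of diameter D = 1.12 m at depth y = 0.466 m, the central angle is θ = 2 arccos(1 − 2y/D) = 2.804 rad. Then A = (D²/8)(θ − sin θ) = 0.3878 m² and P = Dθ/2 = 1.57 m. Hydraulic radius R = A/P = 0.3878/1.57 = 0.247 m. Q_B = (1/0.015)·0.3878·0.247^(2/3)·√0.00031 = 0.1792 m³/s.
Q_A = 0.08044 m³/s vs Q_B = 0.1792 m³/s, so channel B carries more.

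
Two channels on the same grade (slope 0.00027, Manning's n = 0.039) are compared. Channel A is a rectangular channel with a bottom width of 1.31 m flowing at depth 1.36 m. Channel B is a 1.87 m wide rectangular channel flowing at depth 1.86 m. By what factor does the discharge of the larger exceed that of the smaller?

2.45

Channel A: Flow area A = b·y = 1.31 × 1.36 = 1.782 m². Wetted perimeter P = b + 2y = 1.31 + 2×1.36 = 4.03 m. Hydraulic radius R = A/P = 1.782/4.03 = 0.4421 m. Q_A = (1/0.039)·1.782·0.4421^(2/3)·√0.00027 = 0.4356 m³/s.
Channel B: Flow area A = b·y = 1.87 × 1.86 = 3.478 m². Wetted perimeter P = b + 2y = 1.87 + 2×1.86 = 5.59 m. Hydraulic radius R = A/P = 3.478/5.59 = 0.6222 m. Q_B = (1/0.039)·3.478·0.6222^(2/3)·√0.00027 = 1.068 m³/s.
The larger discharge is 1.068 m³/s and the smaller is 0.4356 m³/s; the ratio is 2.45.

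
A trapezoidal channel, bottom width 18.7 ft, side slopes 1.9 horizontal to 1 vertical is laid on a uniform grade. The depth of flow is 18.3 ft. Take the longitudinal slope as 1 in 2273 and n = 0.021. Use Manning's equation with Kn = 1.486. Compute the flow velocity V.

With bottom width b = 18.7 ft and side slope z = 1.9: A = (b + zy)y = (18.7 + 1.9×18.3)×18.3 = 978.5 ft²; P = b + 2y√(1+z²) = 18.7 + 2×18.3×2.147 = 97.28 ft.
Hydraulic radius R = A/P = 978.5/97.28 = 10.06 ft.
From Manning's equation, V = (1.486/n) R^(2/3) S^(1/2) = (1.486/0.021) × 10.06^(2/3) × 0.0004399^(1/2) = 6.92 ft/s.

V = 6.92 ft/s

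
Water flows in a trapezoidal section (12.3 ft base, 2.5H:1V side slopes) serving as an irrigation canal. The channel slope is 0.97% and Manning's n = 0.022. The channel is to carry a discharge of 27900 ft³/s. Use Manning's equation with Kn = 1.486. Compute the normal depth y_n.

y_n = 17.3 ft

Manning's equation rearranged: A R^(2/3) = nQ / (1.486·√S) = 0.022 × 27900 / (1.486 × √0.0097) = 4194.
Try y = 18.9 ft: A R^(2/3) = 5177 — over.
Try y = 14.1 ft: A R^(2/3) = 2591 — short.
Try y = 17.3 ft: A R^(2/3) = 4193 — ≈ 4194.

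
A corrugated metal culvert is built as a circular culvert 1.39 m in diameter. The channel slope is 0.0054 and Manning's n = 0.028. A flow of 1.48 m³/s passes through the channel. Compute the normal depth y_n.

y_n = 0.9 m

Manning's equation rearranged: A R^(2/3) = nQ / (1·√S) = 0.028 × 1.48 / (√0.0054) = 0.5639.
Try y = 1.05 m: A R^(2/3) = 0.6896 — over.
Try y = 0.9 m: A R^(2/3) = 0.5642 — close enough.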